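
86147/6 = 86147/6 = 14357.83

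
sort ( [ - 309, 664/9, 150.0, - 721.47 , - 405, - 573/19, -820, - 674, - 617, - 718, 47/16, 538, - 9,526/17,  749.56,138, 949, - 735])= [ -820, - 735, - 721.47,-718, - 674, - 617,-405, - 309, - 573/19, - 9, 47/16,526/17,664/9 , 138,150.0,538,749.56,  949]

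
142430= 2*71215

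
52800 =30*1760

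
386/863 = 386/863 = 0.45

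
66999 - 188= 66811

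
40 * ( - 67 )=- 2680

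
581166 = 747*778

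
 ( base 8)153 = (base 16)6B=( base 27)3Q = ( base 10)107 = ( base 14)79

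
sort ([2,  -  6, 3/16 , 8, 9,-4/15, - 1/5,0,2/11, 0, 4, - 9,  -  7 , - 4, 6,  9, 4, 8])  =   [ - 9,  -  7,-6,-4,-4/15,- 1/5, 0,  0,2/11, 3/16,2, 4,4 , 6, 8 , 8, 9, 9]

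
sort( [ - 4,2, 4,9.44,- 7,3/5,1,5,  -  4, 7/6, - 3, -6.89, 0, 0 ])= [  -  7  , - 6.89, - 4, -4, - 3,0,0 , 3/5, 1,7/6,2, 4, 5,9.44 ]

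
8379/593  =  14 + 77/593  =  14.13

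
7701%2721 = 2259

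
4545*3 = 13635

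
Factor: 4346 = 2^1*41^1 * 53^1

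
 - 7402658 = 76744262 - 84146920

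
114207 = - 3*( - 38069 )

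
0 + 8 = 8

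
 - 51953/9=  - 5773 + 4/9  =  -5772.56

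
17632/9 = 17632/9= 1959.11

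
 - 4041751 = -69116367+65074616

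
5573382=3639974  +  1933408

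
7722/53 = 7722/53 = 145.70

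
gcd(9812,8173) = 11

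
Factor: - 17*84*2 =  - 2856 = - 2^3*3^1*7^1*17^1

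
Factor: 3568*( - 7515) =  - 2^4*3^2*5^1*167^1*223^1 = - 26813520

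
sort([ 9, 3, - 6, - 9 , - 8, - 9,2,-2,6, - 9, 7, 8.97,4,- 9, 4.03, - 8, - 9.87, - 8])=[  -  9.87, - 9,  -  9 ,-9, -9,  -  8  ,-8  , - 8, - 6, - 2  ,  2,  3,4, 4.03, 6, 7, 8.97, 9]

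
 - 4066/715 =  - 4066/715 = - 5.69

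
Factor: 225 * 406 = 2^1*3^2*5^2 * 7^1*29^1 = 91350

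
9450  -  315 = 9135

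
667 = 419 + 248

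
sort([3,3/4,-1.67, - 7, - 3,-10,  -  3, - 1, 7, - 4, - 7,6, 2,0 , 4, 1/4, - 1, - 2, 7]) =[ - 10, - 7,-7, -4, - 3 , - 3, - 2,-1.67, - 1, - 1,0, 1/4 , 3/4,2,3,4, 6,7,7]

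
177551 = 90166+87385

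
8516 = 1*8516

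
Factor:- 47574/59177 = - 2^1*3^3*17^( - 1)*59^ ( - 2 ) * 881^1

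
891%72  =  27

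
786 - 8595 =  - 7809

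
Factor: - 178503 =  - 3^1*13^1*23^1*199^1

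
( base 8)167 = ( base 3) 11102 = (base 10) 119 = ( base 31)3q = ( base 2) 1110111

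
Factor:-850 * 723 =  - 614550 =- 2^1*3^1*5^2*17^1*241^1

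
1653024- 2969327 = -1316303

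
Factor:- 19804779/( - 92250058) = 2^(  -  1)*3^2*129443^1 *2713237^(-1 ) = 1164987/5426474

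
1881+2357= 4238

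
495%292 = 203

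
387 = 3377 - 2990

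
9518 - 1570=7948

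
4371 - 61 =4310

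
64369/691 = 93 + 106/691 =93.15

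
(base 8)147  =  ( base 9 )124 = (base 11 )94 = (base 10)103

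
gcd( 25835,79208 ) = 1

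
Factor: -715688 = - 2^3*137^1*653^1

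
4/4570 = 2/2285 = 0.00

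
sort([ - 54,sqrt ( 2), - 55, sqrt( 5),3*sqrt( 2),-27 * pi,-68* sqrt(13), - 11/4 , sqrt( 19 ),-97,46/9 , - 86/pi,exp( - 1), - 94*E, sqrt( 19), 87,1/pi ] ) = [ - 94 * E, - 68 * sqrt( 13 ), -97, - 27 * pi , - 55, - 54 , - 86/pi , - 11/4,1/pi, exp( - 1),  sqrt(2 ),sqrt (5), 3*sqrt(2 ) , sqrt( 19) , sqrt(19),  46/9, 87 ] 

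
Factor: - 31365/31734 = -2^( - 1 )*5^1*17^1*43^(-1 ) =- 85/86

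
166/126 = 83/63 = 1.32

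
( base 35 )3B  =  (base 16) 74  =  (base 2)1110100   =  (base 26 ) 4c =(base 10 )116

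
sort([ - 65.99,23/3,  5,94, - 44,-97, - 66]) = [ - 97 , - 66, - 65.99,- 44 , 5,23/3, 94]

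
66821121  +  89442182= 156263303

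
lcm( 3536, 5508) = 286416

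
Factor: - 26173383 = -3^1*8724461^1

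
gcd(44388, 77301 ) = 27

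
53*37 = 1961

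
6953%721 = 464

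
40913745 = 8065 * 5073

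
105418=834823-729405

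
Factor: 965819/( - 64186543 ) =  - 17^( - 1)*53^1*18223^1*3775679^( - 1 ) 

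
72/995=72/995=0.07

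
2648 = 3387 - 739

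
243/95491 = 243/95491= 0.00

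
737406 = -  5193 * ( - 142 )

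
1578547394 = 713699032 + 864848362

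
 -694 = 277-971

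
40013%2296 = 981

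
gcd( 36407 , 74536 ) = 7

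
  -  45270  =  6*(  -  7545 )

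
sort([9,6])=[ 6,  9]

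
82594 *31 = 2560414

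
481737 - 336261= 145476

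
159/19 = 159/19 =8.37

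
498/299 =1 + 199/299 =1.67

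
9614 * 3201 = 30774414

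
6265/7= 895 =895.00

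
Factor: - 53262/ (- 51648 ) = 33/32 = 2^( - 5 ) * 3^1*11^1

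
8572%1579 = 677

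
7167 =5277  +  1890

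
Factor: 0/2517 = 0 = 0^1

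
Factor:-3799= - 29^1*131^1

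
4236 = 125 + 4111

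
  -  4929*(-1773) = 8739117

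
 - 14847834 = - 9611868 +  - 5235966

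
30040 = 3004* 10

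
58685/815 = 72+1/163 = 72.01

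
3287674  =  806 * 4079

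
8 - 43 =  - 35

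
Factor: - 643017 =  -3^1* 19^1*29^1* 389^1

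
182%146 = 36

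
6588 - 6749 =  - 161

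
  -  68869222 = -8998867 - 59870355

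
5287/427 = 12+163/427=12.38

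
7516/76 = 1879/19  =  98.89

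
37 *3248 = 120176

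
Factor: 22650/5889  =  50/13  =  2^1*5^2 * 13^( - 1)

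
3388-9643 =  - 6255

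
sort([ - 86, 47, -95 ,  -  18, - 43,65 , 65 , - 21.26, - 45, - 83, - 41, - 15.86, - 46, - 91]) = [ - 95, - 91, - 86  , - 83, - 46 , - 45, - 43 , - 41, - 21.26, - 18, - 15.86,  47, 65  ,  65]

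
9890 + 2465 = 12355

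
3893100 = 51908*75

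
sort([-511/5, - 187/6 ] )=[ - 511/5, - 187/6] 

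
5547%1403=1338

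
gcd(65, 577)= 1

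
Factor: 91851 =3^1*17^1*1801^1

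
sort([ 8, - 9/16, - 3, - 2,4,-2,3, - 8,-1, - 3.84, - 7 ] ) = [ - 8, - 7, - 3.84, - 3, - 2, - 2,  -  1 , -9/16,3,4, 8] 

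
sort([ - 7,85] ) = [-7, 85 ]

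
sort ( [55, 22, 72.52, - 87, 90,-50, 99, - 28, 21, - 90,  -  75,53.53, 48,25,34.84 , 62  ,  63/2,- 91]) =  [ - 91,  -  90 , - 87, - 75, - 50, - 28,21,22,25,63/2, 34.84,48,53.53,55,62 , 72.52, 90,99] 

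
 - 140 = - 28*5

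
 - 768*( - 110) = 84480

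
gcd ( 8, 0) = 8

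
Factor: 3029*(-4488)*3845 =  - 2^3*3^1* 5^1*11^1 * 13^1*17^1 * 233^1 * 769^1 = - 52269514440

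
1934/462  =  967/231  =  4.19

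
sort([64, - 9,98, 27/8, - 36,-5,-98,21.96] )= [-98, - 36, -9,  -  5 , 27/8, 21.96  ,  64, 98 ] 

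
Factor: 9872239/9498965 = 5^(  -  1) * 7^( - 1)* 13^1*109^1*127^( - 1) *2137^( - 1)*6967^1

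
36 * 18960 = 682560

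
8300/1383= 8300/1383 = 6.00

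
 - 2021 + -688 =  - 2709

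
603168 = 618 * 976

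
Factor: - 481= - 13^1*37^1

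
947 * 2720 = 2575840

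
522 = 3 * 174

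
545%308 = 237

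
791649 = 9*87961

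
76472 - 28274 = 48198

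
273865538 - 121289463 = 152576075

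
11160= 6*1860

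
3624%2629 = 995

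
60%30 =0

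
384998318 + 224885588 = 609883906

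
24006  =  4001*6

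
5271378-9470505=-4199127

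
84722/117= 724 + 14/117 = 724.12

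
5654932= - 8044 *(-703 )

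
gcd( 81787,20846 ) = 1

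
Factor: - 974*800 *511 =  - 398171200 = -2^6*5^2*7^1*73^1*487^1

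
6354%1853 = 795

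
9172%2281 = 48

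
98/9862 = 49/4931 = 0.01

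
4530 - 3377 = 1153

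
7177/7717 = 7177/7717= 0.93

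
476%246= 230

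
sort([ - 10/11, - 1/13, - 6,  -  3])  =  [ - 6, - 3,-10/11, - 1/13]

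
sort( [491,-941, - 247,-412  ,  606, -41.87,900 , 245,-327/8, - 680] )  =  [ - 941, - 680,-412,-247,-41.87, - 327/8,245,491, 606,900 ] 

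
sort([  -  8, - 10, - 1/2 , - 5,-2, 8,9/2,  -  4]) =[ - 10, - 8,-5 ,-4,-2,-1/2, 9/2,8]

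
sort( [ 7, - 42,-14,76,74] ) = [ - 42, - 14,7,74, 76 ]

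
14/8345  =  14/8345 =0.00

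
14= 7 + 7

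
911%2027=911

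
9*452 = 4068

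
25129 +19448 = 44577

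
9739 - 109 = 9630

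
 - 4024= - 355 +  - 3669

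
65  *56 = 3640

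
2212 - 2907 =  - 695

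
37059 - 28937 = 8122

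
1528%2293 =1528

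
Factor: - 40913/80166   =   - 2^( - 1 )*3^( - 1)*31^( - 1)*163^1*251^1*431^( - 1)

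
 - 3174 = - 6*529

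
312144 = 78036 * 4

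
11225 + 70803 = 82028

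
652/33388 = 163/8347=0.02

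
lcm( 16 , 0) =0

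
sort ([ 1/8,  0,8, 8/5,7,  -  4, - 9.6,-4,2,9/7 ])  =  [ - 9.6,-4,-4,0,1/8,9/7, 8/5,2 , 7,  8]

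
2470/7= 2470/7 = 352.86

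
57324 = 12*4777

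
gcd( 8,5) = 1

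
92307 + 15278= 107585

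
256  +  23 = 279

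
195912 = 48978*4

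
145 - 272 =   -  127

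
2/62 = 1/31  =  0.03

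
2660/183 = 14 + 98/183= 14.54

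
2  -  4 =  - 2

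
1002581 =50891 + 951690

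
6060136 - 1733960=4326176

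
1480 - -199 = 1679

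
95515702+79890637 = 175406339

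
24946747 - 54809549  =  -29862802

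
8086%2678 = 52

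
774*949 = 734526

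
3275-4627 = -1352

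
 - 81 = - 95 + 14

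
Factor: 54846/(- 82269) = -2^1*3^(- 1 ) = - 2/3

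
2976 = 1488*2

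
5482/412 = 13 + 63/206 = 13.31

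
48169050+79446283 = 127615333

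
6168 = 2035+4133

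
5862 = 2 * 2931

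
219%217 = 2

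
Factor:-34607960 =  -  2^3*5^1*281^1*3079^1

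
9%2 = 1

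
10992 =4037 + 6955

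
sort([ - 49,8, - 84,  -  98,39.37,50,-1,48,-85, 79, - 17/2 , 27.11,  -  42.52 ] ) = [ - 98, - 85, - 84, - 49, - 42.52, -17/2, - 1,8,27.11,  39.37, 48,50,79]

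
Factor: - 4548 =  - 2^2*3^1*379^1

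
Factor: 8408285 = 5^1*17^1*31^1*3191^1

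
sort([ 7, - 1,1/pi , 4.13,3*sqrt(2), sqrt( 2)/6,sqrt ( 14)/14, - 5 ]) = [ - 5, - 1,sqrt( 2)/6, sqrt ( 14 )/14,1/pi,4.13, 3 * sqrt( 2) , 7]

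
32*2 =64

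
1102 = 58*19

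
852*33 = 28116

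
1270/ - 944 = - 2+309/472 = - 1.35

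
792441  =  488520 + 303921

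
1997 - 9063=- 7066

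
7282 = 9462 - 2180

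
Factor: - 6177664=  -2^7 * 17^2 * 167^1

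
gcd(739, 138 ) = 1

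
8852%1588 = 912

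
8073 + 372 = 8445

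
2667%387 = 345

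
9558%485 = 343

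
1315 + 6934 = 8249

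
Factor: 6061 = 11^1*19^1*29^1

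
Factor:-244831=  - 103^1 * 2377^1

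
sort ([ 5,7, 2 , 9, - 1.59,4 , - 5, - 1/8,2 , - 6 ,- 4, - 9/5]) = [ - 6, - 5, - 4, - 9/5,- 1.59 ,-1/8, 2, 2, 4,  5, 7, 9]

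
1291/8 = 161 + 3/8 =161.38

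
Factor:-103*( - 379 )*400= 15614800 = 2^4*5^2*103^1*379^1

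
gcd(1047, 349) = 349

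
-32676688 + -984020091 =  - 1016696779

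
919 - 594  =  325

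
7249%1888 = 1585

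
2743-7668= - 4925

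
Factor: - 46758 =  - 2^1*3^1*  7793^1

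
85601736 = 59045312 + 26556424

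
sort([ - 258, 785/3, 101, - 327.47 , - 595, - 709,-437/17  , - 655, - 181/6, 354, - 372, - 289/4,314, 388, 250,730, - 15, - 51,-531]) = [ -709,  -  655, - 595, - 531, - 372, - 327.47 , - 258, - 289/4, - 51, - 181/6, - 437/17, - 15 , 101, 250, 785/3,314, 354, 388,730 ] 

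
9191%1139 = 79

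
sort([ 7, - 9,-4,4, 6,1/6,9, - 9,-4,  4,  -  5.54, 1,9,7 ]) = [-9  , - 9,-5.54,- 4,  -  4 , 1/6,1, 4,4, 6,7, 7,9 , 9]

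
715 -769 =- 54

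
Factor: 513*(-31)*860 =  - 2^2*3^3 * 5^1*19^1*31^1*43^1 = - 13676580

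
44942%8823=827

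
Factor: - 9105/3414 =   -  2^(-1 )*5^1*569^( - 1)*607^1 =- 3035/1138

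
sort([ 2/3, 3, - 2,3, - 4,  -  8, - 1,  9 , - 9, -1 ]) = [ - 9, - 8, - 4,  -  2, - 1, - 1,2/3,3,3, 9] 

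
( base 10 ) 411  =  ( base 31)d8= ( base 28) ej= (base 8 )633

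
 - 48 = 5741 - 5789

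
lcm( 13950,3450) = 320850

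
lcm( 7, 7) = 7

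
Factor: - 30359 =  -7^1*4337^1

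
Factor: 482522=2^1*241261^1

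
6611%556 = 495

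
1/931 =1/931 = 0.00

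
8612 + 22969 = 31581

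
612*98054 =60009048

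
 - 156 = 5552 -5708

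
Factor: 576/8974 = 288/4487 =2^5*3^2*7^( - 1 )*641^(- 1)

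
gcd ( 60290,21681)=1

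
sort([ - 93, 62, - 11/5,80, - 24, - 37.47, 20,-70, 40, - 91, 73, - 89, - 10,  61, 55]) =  [ - 93, - 91, - 89,  -  70, - 37.47, - 24,-10, - 11/5, 20,40 , 55,61, 62,73,80 ] 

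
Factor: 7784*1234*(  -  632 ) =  - 2^7*7^1*79^1* 139^1*617^1 = - 6070648192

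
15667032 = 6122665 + 9544367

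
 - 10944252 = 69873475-80817727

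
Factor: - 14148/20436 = -3^2*13^( - 1 ) = - 9/13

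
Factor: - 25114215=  - 3^1* 5^1*7^2*47^1*727^1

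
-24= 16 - 40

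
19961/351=19961/351=56.87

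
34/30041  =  34/30041 = 0.00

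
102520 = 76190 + 26330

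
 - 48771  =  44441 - 93212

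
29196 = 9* 3244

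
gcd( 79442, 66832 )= 2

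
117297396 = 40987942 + 76309454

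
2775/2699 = 2775/2699 = 1.03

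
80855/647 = 80855/647 = 124.97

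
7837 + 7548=15385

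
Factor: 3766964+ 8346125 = 19^1*637531^1  =  12113089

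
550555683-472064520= 78491163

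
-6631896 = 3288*( - 2017) 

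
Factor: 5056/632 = 2^3  =  8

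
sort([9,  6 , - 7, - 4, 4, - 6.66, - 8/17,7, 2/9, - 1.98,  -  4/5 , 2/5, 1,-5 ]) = [ - 7, - 6.66,-5, - 4, - 1.98, - 4/5, - 8/17, 2/9, 2/5, 1, 4, 6,  7,9] 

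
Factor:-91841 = - 91841^1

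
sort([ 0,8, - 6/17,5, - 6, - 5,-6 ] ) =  [ - 6, - 6, - 5, - 6/17,0,5, 8] 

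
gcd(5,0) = 5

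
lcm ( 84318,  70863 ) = 6661122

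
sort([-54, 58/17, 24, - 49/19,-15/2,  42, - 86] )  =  [ - 86, - 54, - 15/2, - 49/19 , 58/17, 24,  42 ]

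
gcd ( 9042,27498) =6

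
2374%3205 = 2374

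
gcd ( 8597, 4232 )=1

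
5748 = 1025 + 4723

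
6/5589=2/1863  =  0.00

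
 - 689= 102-791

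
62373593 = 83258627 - 20885034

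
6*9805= 58830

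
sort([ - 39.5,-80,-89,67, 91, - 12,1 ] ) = [-89, - 80,-39.5, -12,1, 67,91] 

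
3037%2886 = 151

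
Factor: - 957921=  - 3^1*149^1*2143^1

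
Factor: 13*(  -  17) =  - 13^1*17^1= -  221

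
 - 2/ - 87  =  2/87 = 0.02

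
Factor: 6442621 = 89^1*191^1*379^1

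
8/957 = 8/957 = 0.01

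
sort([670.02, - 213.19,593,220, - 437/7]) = [ - 213.19,  -  437/7,220,593, 670.02 ] 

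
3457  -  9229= -5772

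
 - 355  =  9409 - 9764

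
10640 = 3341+7299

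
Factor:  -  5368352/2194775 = -488032/199525=- 2^5*5^(-2)*23^(-1 ) *101^1*151^1*347^( - 1)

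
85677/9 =28559/3 = 9519.67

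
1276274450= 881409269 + 394865181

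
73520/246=36760/123 = 298.86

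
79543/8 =9942 + 7/8 = 9942.88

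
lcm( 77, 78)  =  6006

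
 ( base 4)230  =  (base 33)1B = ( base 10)44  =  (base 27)1h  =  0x2c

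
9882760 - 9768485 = 114275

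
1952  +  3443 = 5395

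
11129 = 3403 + 7726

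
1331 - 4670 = - 3339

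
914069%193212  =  141221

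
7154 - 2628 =4526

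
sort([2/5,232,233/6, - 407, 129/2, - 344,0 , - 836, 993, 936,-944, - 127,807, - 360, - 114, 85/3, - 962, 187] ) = [ - 962, - 944  , - 836,  -  407, - 360,- 344, - 127, - 114, 0,2/5,  85/3,  233/6,129/2, 187, 232,807, 936, 993 ] 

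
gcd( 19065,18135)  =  465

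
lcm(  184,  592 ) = 13616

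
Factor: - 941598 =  -2^1*3^3*7^1 * 47^1 *53^1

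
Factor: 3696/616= 2^1*3^1  =  6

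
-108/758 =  - 54/379 = -  0.14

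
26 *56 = 1456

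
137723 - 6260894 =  -6123171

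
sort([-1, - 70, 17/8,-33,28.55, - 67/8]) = [  -  70, - 33, - 67/8, - 1,  17/8,28.55]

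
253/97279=253/97279=0.00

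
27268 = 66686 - 39418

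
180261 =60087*3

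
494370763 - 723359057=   -  228988294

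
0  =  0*357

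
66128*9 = 595152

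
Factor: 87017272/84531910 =2^2 * 5^( - 1)*113^( - 1)*227^1*239^( - 1) * 313^ ( - 1)*47917^1 = 43508636/42265955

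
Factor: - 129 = -3^1*43^1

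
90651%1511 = 1502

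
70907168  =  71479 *992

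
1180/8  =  295/2 = 147.50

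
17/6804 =17/6804 = 0.00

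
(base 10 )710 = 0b1011000110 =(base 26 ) 118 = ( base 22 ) 1A6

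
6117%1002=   105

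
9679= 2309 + 7370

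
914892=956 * 957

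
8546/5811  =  1 + 2735/5811 = 1.47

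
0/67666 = 0 = 0.00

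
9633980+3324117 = 12958097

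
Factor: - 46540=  - 2^2*5^1*13^1* 179^1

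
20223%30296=20223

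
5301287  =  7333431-2032144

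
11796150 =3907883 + 7888267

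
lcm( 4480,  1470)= 94080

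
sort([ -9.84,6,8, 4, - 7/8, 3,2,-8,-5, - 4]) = [ - 9.84,-8,-5 ,-4, - 7/8,2,3 , 4, 6,8 ] 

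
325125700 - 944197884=- 619072184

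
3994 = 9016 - 5022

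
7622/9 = 7622/9 = 846.89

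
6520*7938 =51755760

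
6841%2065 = 646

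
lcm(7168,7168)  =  7168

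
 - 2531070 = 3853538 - 6384608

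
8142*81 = 659502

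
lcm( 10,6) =30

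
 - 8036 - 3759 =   -  11795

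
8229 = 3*2743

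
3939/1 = 3939 = 3939.00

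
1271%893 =378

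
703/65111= 703/65111 = 0.01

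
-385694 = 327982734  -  328368428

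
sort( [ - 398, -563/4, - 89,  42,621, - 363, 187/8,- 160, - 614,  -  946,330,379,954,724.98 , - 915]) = [ - 946, - 915, - 614, - 398, - 363 , - 160,-563/4, - 89, 187/8 , 42, 330, 379, 621, 724.98,954 ] 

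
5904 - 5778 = 126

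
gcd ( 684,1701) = 9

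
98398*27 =2656746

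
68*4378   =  297704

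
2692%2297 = 395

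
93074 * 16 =1489184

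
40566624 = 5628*7208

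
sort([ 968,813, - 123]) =[ - 123,813,968 ] 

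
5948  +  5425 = 11373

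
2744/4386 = 1372/2193 = 0.63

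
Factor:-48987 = -3^2*5443^1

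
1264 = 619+645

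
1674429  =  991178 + 683251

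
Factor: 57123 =3^2*11^1*577^1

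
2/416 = 1/208 = 0.00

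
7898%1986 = 1940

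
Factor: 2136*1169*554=2^4* 3^1*7^1*89^1*167^1*277^1 =1383329136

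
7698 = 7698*1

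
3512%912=776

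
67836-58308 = 9528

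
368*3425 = 1260400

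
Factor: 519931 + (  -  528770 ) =-8839^1 = - 8839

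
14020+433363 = 447383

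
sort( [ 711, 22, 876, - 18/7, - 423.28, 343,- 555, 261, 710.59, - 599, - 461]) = [ - 599, - 555, - 461, -423.28, - 18/7, 22, 261,343, 710.59, 711, 876] 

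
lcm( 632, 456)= 36024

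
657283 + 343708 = 1000991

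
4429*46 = 203734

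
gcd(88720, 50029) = 1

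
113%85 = 28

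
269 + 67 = 336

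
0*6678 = 0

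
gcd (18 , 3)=3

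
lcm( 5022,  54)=5022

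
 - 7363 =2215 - 9578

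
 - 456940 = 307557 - 764497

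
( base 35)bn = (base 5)3113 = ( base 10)408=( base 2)110011000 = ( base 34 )c0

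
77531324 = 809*95836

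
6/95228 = 3/47614 = 0.00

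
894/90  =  149/15  =  9.93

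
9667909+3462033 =13129942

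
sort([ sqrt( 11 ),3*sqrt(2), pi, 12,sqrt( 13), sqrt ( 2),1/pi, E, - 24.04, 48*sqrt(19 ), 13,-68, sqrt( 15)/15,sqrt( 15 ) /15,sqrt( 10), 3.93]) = [ - 68, - 24.04, sqrt( 15)/15,sqrt( 15)/15,  1/pi, sqrt( 2), E, pi, sqrt(10), sqrt(11 ),sqrt( 13), 3.93,3*sqrt ( 2), 12, 13, 48 * sqrt(19 ) ]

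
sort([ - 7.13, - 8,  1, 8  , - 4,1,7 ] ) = [ - 8,  -  7.13, - 4, 1,1  ,  7,8 ] 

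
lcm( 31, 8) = 248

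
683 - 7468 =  - 6785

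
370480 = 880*421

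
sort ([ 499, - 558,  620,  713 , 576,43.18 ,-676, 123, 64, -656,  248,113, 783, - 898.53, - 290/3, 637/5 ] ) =[ - 898.53,-676, - 656, - 558, - 290/3,43.18, 64,  113,123, 637/5 , 248, 499,576, 620, 713,  783 ]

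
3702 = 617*6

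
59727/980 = 60 + 927/980 =60.95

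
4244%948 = 452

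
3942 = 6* 657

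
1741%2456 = 1741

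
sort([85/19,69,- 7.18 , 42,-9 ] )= [ - 9 ,-7.18,85/19,42,69] 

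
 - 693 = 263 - 956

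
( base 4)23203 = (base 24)16j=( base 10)739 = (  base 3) 1000101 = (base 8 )1343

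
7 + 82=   89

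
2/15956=1/7978  =  0.00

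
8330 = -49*( - 170)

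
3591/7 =513= 513.00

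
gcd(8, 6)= 2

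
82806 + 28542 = 111348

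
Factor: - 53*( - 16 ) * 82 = 69536 = 2^5 * 41^1*53^1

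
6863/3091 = 2 + 681/3091 = 2.22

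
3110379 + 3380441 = 6490820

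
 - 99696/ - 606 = 16616/101 = 164.51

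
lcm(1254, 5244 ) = 57684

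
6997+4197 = 11194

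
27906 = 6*4651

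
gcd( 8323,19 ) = 1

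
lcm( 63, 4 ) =252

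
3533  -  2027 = 1506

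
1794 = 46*39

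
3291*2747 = 9040377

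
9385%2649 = 1438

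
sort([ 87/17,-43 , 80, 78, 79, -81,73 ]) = [ - 81, -43 , 87/17, 73,78,79, 80]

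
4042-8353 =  - 4311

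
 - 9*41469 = -373221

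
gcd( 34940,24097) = 1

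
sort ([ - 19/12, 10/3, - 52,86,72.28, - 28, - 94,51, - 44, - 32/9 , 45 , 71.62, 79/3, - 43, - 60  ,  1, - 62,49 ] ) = [ - 94, - 62, - 60, - 52,-44, - 43, - 28, - 32/9, - 19/12 , 1, 10/3,79/3,45, 49,51,71.62,72.28,86 ] 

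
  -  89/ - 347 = 89/347 = 0.26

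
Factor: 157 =157^1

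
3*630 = 1890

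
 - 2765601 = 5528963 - 8294564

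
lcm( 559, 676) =29068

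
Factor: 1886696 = 2^3 * 7^2* 4813^1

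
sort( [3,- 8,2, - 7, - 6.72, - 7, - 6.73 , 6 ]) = [ - 8, - 7, - 7, - 6.73, - 6.72,  2 , 3,6 ] 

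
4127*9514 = 39264278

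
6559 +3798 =10357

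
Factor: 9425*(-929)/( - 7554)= 2^( - 1)*3^(-1 )*5^2*13^1*29^1*929^1*1259^(- 1) = 8755825/7554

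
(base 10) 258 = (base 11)215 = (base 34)7k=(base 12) 196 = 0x102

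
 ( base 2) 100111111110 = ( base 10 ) 2558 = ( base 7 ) 10313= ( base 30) 2p8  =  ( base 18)7G2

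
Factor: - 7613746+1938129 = -5675617 = - 181^1 *31357^1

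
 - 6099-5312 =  - 11411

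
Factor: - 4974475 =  - 5^2*11^1*18089^1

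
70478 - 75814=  - 5336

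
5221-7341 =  - 2120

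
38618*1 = 38618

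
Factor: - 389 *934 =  - 363326 = - 2^1*389^1* 467^1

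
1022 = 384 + 638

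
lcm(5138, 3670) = 25690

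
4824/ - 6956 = -1 + 533/1739 = - 0.69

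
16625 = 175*95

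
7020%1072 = 588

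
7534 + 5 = 7539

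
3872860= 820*4723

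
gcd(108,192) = 12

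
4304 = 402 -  -3902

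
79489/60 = 79489/60 = 1324.82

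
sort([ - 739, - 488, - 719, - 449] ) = [-739, - 719, - 488 , - 449] 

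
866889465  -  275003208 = 591886257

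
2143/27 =2143/27 = 79.37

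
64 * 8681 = 555584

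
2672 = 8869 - 6197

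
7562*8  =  60496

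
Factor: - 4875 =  - 3^1*5^3*13^1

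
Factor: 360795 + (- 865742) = -504947  =  -504947^1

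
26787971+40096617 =66884588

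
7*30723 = 215061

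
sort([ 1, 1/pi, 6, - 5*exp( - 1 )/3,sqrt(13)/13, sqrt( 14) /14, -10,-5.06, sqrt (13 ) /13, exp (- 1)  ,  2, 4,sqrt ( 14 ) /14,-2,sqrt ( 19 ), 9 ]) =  [ - 10, - 5.06, - 2, - 5*exp(  -  1) /3, sqrt (14) /14,sqrt( 14)/14, sqrt( 13)/13, sqrt(13 ) /13,  1/pi,exp ( - 1 ),1, 2, 4, sqrt ( 19 ), 6, 9 ] 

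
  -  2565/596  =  -2565/596  =  - 4.30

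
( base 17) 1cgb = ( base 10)8664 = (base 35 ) 72J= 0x21d8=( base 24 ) f10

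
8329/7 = 8329/7 = 1189.86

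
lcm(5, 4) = 20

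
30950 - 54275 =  - 23325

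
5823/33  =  1941/11 = 176.45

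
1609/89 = 1609/89 = 18.08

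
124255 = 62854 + 61401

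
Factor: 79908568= 2^3* 17^1*587563^1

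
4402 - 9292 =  - 4890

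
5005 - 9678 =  - 4673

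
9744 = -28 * ( - 348)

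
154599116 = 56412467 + 98186649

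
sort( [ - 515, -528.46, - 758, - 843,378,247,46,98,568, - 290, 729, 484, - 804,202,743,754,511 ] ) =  [ -843,  -  804, - 758,-528.46, - 515, - 290, 46,  98,202,247,378,484,511 , 568,729,743,754]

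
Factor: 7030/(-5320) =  - 2^ ( -2) * 7^( - 1)*37^1 = - 37/28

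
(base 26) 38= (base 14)62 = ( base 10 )86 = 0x56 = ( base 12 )72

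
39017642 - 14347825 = 24669817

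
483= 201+282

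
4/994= 2/497 = 0.00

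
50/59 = 50/59 = 0.85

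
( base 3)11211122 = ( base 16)DC7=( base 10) 3527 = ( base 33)37T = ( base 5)103102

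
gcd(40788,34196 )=412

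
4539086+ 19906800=24445886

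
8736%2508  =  1212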